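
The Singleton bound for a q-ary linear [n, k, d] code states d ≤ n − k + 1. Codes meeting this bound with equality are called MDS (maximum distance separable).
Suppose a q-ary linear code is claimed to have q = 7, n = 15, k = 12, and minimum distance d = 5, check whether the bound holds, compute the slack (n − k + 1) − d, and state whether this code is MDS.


Singleton RHS = n − k + 1 = 4, slack = -1, bound violated (no such code; not MDS).

Singleton bound: d ≤ n − k + 1.
Here n = 15, k = 12, so n − k + 1 = 4.
Given d = 5, check d ≤ 4: NO.
Slack = (n − k + 1) − d = -1.
The slack is negative: d = 5 exceeds n − k + 1 = 4 by 1, so the Singleton bound is violated and no linear [15, 12, 5]_7 code can exist. In particular it is not MDS (MDS requires d = n − k + 1 exactly).
Description: the claimed parameters are [15, 12, 5]_7; such a code would be impossible (violates the Singleton bound).


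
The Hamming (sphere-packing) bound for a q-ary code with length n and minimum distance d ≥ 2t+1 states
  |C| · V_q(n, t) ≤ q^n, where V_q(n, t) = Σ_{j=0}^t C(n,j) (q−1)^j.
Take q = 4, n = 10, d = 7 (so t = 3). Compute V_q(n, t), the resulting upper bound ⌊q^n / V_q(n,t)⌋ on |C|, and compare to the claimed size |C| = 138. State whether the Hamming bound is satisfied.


V_q(n, t) = 3676, q^n = 1048576, Hamming bound = 285, |C| = 138 ≤ bound (satisfied).

Step 1: Compute V_q(n, t) = Σ_{j=0}^3 C(n, j) (q−1)^j.
  j = 0: C(10,0)·(3)^0 = 1·1 = 1.
  j = 1: C(10,1)·(3)^1 = 10·3 = 30.
  j = 2: C(10,2)·(3)^2 = 45·9 = 405.
  j = 3: C(10,3)·(3)^3 = 120·27 = 3240.
  V_q(n, t) = 1 + 30 + 405 + 3240 = 3676.
Step 2: q^n = 4^10 = 1048576.
Step 3: Hamming bound ⌊q^n / V_q(n,t)⌋ = ⌊1048576/3676⌋ = 285.
Step 4: Compare |C| = 138 to 285: satisfied.
The claimed |C| lies below the Hamming bound.


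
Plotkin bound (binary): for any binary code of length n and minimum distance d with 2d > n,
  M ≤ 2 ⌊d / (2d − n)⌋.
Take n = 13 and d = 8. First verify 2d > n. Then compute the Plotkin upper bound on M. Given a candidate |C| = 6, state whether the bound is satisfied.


Plotkin bound M ≤ 4; given |C| = 6 > bound (violated).

Check applicability: 2d = 16, n = 13.
2d − n = 3 > 0, so Plotkin applies.
Compute d/(2d−n) = 8/3 ≈ 2.6667.
⌊d/(2d−n)⌋ = 2.
Plotkin bound: M ≤ 2·2 = 4.
Given |C| = 6, check: VIOLATED.
This |C| is above the Plotkin bound, so no binary code with n = 13, d = 8 and 6 codewords exists.


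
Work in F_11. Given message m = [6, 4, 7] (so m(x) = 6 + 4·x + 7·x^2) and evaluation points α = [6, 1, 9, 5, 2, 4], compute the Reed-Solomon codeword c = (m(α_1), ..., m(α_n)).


c = [7, 6, 4, 3, 9, 2]

Message polynomial: m(x) = 6 + 4·x + 7·x^2 (mod 11).
For each evaluation point α_i, compute m(α_i) mod 11:
  α_1 = 6: Horner steps 7 → 2 → 7, so m(6) = 7.
  α_2 = 1: Horner steps 7 → 0 → 6, so m(1) = 6.
  α_3 = 9: Horner steps 7 → 1 → 4, so m(9) = 4.
  α_4 = 5: Horner steps 7 → 6 → 3, so m(5) = 3.
  α_5 = 2: Horner steps 7 → 7 → 9, so m(2) = 9.
  α_6 = 4: Horner steps 7 → 10 → 2, so m(4) = 2.
Codeword c = [7, 6, 4, 3, 9, 2] ∈ F_11^6.


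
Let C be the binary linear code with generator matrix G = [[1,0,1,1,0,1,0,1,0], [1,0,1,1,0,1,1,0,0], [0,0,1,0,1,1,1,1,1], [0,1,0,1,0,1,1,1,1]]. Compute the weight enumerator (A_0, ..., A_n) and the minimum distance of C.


Weight distribution: A_0 = 1, A_2 = 1, A_4 = 3, A_5 = 8, A_6 = 3. Minimum distance d = 2.

Enumerate all 2^4 = 16 messages m ∈ F_2^4.
For each, compute codeword c = mG in F_2^9, then tally its weight.
  m = 0000 → c = 000000000, weight = 0.
  m = 1000 → c = 101101010, weight = 5.
  m = 0100 → c = 101101100, weight = 5.
  m = 1100 → c = 000000110, weight = 2.
  m = 0010 → c = 001011111, weight = 6.
  m = 1010 → c = 100110101, weight = 5.
  m = 0110 → c = 100110011, weight = 5.
  m = 1110 → c = 001011001, weight = 4.
  m = 0001 → c = 010101111, weight = 6.
  m = 1001 → c = 111000101, weight = 5.
  m = 0101 → c = 111000011, weight = 5.
  m = 1101 → c = 010101001, weight = 4.
  m = 0011 → c = 011110000, weight = 4.
  m = 1011 → c = 110011010, weight = 5.
  m = 0111 → c = 110011100, weight = 5.
  m = 1111 → c = 011110110, weight = 6.
Tally weights:
  weight 0: 1 codewords.
  weight 2: 1 codewords.
  weight 4: 3 codewords.
  weight 5: 8 codewords.
  weight 6: 3 codewords.
Minimum distance d = smallest w > 0 with A_w > 0 = 2.
Sanity: Σ A_w = 16 = 2^4 = 16 ✓.


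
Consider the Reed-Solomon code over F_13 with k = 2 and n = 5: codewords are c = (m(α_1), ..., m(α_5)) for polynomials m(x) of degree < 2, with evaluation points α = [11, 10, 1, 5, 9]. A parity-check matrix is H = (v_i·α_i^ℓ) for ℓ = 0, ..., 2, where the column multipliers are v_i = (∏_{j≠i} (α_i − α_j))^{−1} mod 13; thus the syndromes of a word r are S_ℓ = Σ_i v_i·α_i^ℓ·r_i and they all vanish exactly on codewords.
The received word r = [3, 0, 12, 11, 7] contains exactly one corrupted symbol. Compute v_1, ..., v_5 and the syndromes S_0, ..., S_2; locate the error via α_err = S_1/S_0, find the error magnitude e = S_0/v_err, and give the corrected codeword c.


S = (3, 1, 9), error at position 5, error magnitude e = 10, c = [3, 0, 12, 11, 10].

Step 1: column multipliers v_i = (∏_{j≠i}(α_i − α_j))^{−1} mod 13.
  i = 1 (α = 11): (11−10)(11−1)(11−5)(11−9) = 1·10·6·2 = 120 ≡ 3, so v_1 = 3^{−1} = 9 (mod 13).
  i = 2 (α = 10): (10−11)(10−1)(10−5)(10−9) = (−1)·9·5·1 = −45 ≡ 7, so v_2 = 7^{−1} = 2 (mod 13).
  i = 3 (α = 1): (1−11)(1−10)(1−5)(1−9) = (−10)·(−9)·(−4)·(−8) = 2880 ≡ 7, so v_3 = 7^{−1} = 2 (mod 13).
  i = 4 (α = 5): (5−11)(5−10)(5−1)(5−9) = (−6)·(−5)·4·(−4) = −480 ≡ 1, so v_4 = 1^{−1} = 1 (mod 13).
  i = 5 (α = 9): (9−11)(9−10)(9−1)(9−5) = (−2)·(−1)·8·4 = 64 ≡ 12, so v_5 = 12^{−1} = 12 (mod 13).
  v = [9, 2, 2, 1, 12].
Step 2: syndromes of r = [3, 0, 12, 11, 7] (all sums mod 13).
  S_0 = Σ v_i r_i = 9·3 + 2·0 + 2·12 + 1·11 + 12·7 = 146 ≡ 3.
  S_1 = Σ v_i α_i r_i = 9·11·3 + 2·10·0 + 2·1·12 + 1·5·11 + 12·9·7 = 1132 ≡ 1.
  α_i^2 mod 13 = [4, 9, 1, 12, 3].
  S_2 = Σ v_i α_i^2 r_i = 9·4·3 + 2·9·0 + 2·1·12 + 1·12·11 + 12·3·7 = 516 ≡ 9.
  S = (3, 1, 9) ≠ 0, so r is not a codeword (an error is present).
Step 3: locate the error. For a single error e at position i, S_ℓ = v_i·e·α_i^ℓ, so α_err = S_1/S_0.
  S_0^{−1} = 3^{−1} = 9 (mod 13), so α_err = 1·9 = 9 ≡ 9 = α_5. Error position i = 5.
  Consistency check: S_2/S_1 = 9·1 = 9 ≡ 9 = α_err ✓ (single-error assumption holds).
Step 4: error magnitude e = S_0/v_5 = S_0·∏_{j≠5}(α_5 − α_j) = 3·12 = 36 ≡ 10 (mod 13).
Step 5: correct position 5: c_5 = r_5 − e = 7 − 10 ≡ 10 (mod 13). Hence c = [3, 0, 12, 11, 10].
  Check: interpolating c through the α_i gives m(x) = 9 + 3·x (degree < 2) with m(α_i) = c_i for every i, so c is indeed a codeword.


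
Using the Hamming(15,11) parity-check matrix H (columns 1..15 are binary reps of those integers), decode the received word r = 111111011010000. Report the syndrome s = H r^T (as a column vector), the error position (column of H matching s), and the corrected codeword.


s = (1, 1, 0, 1)^T, error position = 13, corrected codeword c = 111111011010100

Compute s = H r^T mod 2 one row at a time:
  s_1 = 1 + 1 + 0 + 1 + 0 + 0 + 0 + 0 = 3 ≡ 1 (mod 2).
  s_2 = 1 + 1 + 1 + 0 + 0 + 0 + 0 + 0 = 3 ≡ 1 (mod 2).
  s_3 = 1 + 1 + 1 + 0 + 0 + 1 + 0 + 0 = 4 ≡ 0 (mod 2).
  s_4 = 1 + 1 + 1 + 0 + 1 + 1 + 0 + 0 = 5 ≡ 1 (mod 2).
s = (1, 1, 0, 1)^T — this equals column 13 of H (binary 1101), so error is at position 13.
Correct: flip bit 13 of r = 111111011010000 to get c = 111111011010100.


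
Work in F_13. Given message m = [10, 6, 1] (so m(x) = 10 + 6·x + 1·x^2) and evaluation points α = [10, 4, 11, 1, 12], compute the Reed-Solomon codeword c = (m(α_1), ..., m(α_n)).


c = [1, 11, 2, 4, 5]

Message polynomial: m(x) = 10 + 6·x + 1·x^2 (mod 13).
For each evaluation point α_i, compute m(α_i) mod 13:
  α_1 = 10: Horner steps 1 → 3 → 1, so m(10) = 1.
  α_2 = 4: Horner steps 1 → 10 → 11, so m(4) = 11.
  α_3 = 11: Horner steps 1 → 4 → 2, so m(11) = 2.
  α_4 = 1: Horner steps 1 → 7 → 4, so m(1) = 4.
  α_5 = 12: Horner steps 1 → 5 → 5, so m(12) = 5.
Codeword c = [1, 11, 2, 4, 5] ∈ F_13^5.


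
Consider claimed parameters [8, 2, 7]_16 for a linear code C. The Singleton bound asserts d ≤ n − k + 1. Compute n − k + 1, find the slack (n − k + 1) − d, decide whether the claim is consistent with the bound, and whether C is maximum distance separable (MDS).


Singleton RHS = n − k + 1 = 7, slack = 0, bound satisfied, MDS.

Singleton bound: d ≤ n − k + 1.
Here n = 8, k = 2, so n − k + 1 = 7.
Given d = 7, check d ≤ 7: YES.
Slack = (n − k + 1) − d = 0.
The code is MDS (slack = 0).
Description: the claimed parameters are [8, 2, 7]_16; such a code would be MDS (meets Singleton bound).


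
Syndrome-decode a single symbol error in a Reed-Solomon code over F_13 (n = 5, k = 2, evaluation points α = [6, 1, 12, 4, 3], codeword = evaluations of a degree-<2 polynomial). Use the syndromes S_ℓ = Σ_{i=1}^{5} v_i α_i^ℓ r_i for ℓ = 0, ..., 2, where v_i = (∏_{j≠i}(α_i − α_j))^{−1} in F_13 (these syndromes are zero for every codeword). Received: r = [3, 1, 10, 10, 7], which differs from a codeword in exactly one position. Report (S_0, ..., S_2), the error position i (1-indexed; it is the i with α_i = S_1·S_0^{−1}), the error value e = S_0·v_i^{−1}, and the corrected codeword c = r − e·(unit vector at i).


S = (4, 9, 4), error at position 3, error magnitude e = 2, c = [3, 1, 8, 10, 7].

Step 1: column multipliers v_i = (∏_{j≠i}(α_i − α_j))^{−1} mod 13.
  i = 1 (α = 6): (6−1)(6−12)(6−4)(6−3) = 5·(−6)·2·3 = −180 ≡ 2, so v_1 = 2^{−1} = 7 (mod 13).
  i = 2 (α = 1): (1−6)(1−12)(1−4)(1−3) = (−5)·(−11)·(−3)·(−2) = 330 ≡ 5, so v_2 = 5^{−1} = 8 (mod 13).
  i = 3 (α = 12): (12−6)(12−1)(12−4)(12−3) = 6·11·8·9 = 4752 ≡ 7, so v_3 = 7^{−1} = 2 (mod 13).
  i = 4 (α = 4): (4−6)(4−1)(4−12)(4−3) = (−2)·3·(−8)·1 = 48 ≡ 9, so v_4 = 9^{−1} = 3 (mod 13).
  i = 5 (α = 3): (3−6)(3−1)(3−12)(3−4) = (−3)·2·(−9)·(−1) = −54 ≡ 11, so v_5 = 11^{−1} = 6 (mod 13).
  v = [7, 8, 2, 3, 6].
Step 2: syndromes of r = [3, 1, 10, 10, 7] (all sums mod 13).
  S_0 = Σ v_i r_i = 7·3 + 8·1 + 2·10 + 3·10 + 6·7 = 121 ≡ 4.
  S_1 = Σ v_i α_i r_i = 7·6·3 + 8·1·1 + 2·12·10 + 3·4·10 + 6·3·7 = 620 ≡ 9.
  α_i^2 mod 13 = [10, 1, 1, 3, 9].
  S_2 = Σ v_i α_i^2 r_i = 7·10·3 + 8·1·1 + 2·1·10 + 3·3·10 + 6·9·7 = 706 ≡ 4.
  S = (4, 9, 4) ≠ 0, so r is not a codeword (an error is present).
Step 3: locate the error. For a single error e at position i, S_ℓ = v_i·e·α_i^ℓ, so α_err = S_1/S_0.
  S_0^{−1} = 4^{−1} = 10 (mod 13), so α_err = 9·10 = 90 ≡ 12 = α_3. Error position i = 3.
  Consistency check: S_2/S_1 = 4·3 = 12 ≡ 12 = α_err ✓ (single-error assumption holds).
Step 4: error magnitude e = S_0/v_3 = S_0·∏_{j≠3}(α_3 − α_j) = 4·7 = 28 ≡ 2 (mod 13).
Step 5: correct position 3: c_3 = r_3 − e = 10 − 2 ≡ 8 (mod 13). Hence c = [3, 1, 8, 10, 7].
  Check: interpolating c through the α_i gives m(x) = 11 + 3·x (degree < 2) with m(α_i) = c_i for every i, so c is indeed a codeword.


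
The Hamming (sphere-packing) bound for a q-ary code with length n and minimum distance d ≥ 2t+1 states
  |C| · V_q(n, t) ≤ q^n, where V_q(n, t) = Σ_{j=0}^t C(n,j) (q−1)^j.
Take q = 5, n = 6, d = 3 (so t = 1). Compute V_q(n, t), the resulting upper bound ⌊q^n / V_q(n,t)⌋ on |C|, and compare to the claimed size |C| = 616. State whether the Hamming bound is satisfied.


V_q(n, t) = 25, q^n = 15625, Hamming bound = 625, |C| = 616 ≤ bound (satisfied).

Step 1: Compute V_q(n, t) = Σ_{j=0}^1 C(n, j) (q−1)^j.
  j = 0: C(6,0)·(4)^0 = 1·1 = 1.
  j = 1: C(6,1)·(4)^1 = 6·4 = 24.
  V_q(n, t) = 1 + 24 = 25.
Step 2: q^n = 5^6 = 15625.
Step 3: Hamming bound ⌊q^n / V_q(n,t)⌋ = ⌊15625/25⌋ = 625.
Step 4: Compare |C| = 616 to 625: satisfied.
The claimed |C| lies below the Hamming bound.


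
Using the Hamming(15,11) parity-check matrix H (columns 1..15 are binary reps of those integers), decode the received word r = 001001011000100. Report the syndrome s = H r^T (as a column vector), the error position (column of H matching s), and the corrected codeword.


s = (1, 0, 0, 1)^T, error position = 9, corrected codeword c = 001001010000100

Compute s = H r^T mod 2 one row at a time:
  s_1 = 1 + 1 + 0 + 0 + 0 + 1 + 0 + 0 = 3 ≡ 1 (mod 2).
  s_2 = 0 + 0 + 1 + 0 + 0 + 1 + 0 + 0 = 2 ≡ 0 (mod 2).
  s_3 = 0 + 1 + 1 + 0 + 0 + 0 + 0 + 0 = 2 ≡ 0 (mod 2).
  s_4 = 0 + 1 + 0 + 0 + 1 + 0 + 1 + 0 = 3 ≡ 1 (mod 2).
s = (1, 0, 0, 1)^T — this equals column 9 of H (binary 1001), so error is at position 9.
Correct: flip bit 9 of r = 001001011000100 to get c = 001001010000100.


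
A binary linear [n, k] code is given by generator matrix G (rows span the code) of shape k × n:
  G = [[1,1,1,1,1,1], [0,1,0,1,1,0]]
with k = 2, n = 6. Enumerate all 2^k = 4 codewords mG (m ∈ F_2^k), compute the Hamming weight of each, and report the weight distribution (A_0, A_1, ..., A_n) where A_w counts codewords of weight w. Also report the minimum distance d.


Weight distribution: A_0 = 1, A_3 = 2, A_6 = 1. Minimum distance d = 3.

Enumerate all 2^2 = 4 messages m ∈ F_2^2.
For each, compute codeword c = mG in F_2^6, then tally its weight.
  m = 00 → c = 000000, weight = 0.
  m = 10 → c = 111111, weight = 6.
  m = 01 → c = 010110, weight = 3.
  m = 11 → c = 101001, weight = 3.
Tally weights:
  weight 0: 1 codewords.
  weight 3: 2 codewords.
  weight 6: 1 codewords.
Minimum distance d = smallest w > 0 with A_w > 0 = 3.
Sanity: Σ A_w = 4 = 2^2 = 4 ✓.


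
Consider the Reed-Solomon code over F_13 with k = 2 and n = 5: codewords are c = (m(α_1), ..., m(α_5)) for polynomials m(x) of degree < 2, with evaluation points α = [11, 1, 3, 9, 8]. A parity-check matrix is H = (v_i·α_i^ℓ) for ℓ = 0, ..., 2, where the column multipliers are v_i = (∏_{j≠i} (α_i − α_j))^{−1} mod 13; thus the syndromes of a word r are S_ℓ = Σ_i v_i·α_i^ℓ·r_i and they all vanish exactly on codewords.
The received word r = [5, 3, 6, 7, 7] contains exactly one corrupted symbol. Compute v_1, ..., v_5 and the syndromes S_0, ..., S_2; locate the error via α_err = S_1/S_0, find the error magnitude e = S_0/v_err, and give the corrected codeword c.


S = (12, 4, 10), error at position 4, error magnitude e = 5, c = [5, 3, 6, 2, 7].

Step 1: column multipliers v_i = (∏_{j≠i}(α_i − α_j))^{−1} mod 13.
  i = 1 (α = 11): (11−1)(11−3)(11−9)(11−8) = 10·8·2·3 = 480 ≡ 12, so v_1 = 12^{−1} = 12 (mod 13).
  i = 2 (α = 1): (1−11)(1−3)(1−9)(1−8) = (−10)·(−2)·(−8)·(−7) = 1120 ≡ 2, so v_2 = 2^{−1} = 7 (mod 13).
  i = 3 (α = 3): (3−11)(3−1)(3−9)(3−8) = (−8)·2·(−6)·(−5) = −480 ≡ 1, so v_3 = 1^{−1} = 1 (mod 13).
  i = 4 (α = 9): (9−11)(9−1)(9−3)(9−8) = (−2)·8·6·1 = −96 ≡ 8, so v_4 = 8^{−1} = 5 (mod 13).
  i = 5 (α = 8): (8−11)(8−1)(8−3)(8−9) = (−3)·7·5·(−1) = 105 ≡ 1, so v_5 = 1^{−1} = 1 (mod 13).
  v = [12, 7, 1, 5, 1].
Step 2: syndromes of r = [5, 3, 6, 7, 7] (all sums mod 13).
  S_0 = Σ v_i r_i = 12·5 + 7·3 + 1·6 + 5·7 + 1·7 = 129 ≡ 12.
  S_1 = Σ v_i α_i r_i = 12·11·5 + 7·1·3 + 1·3·6 + 5·9·7 + 1·8·7 = 1070 ≡ 4.
  α_i^2 mod 13 = [4, 1, 9, 3, 12].
  S_2 = Σ v_i α_i^2 r_i = 12·4·5 + 7·1·3 + 1·9·6 + 5·3·7 + 1·12·7 = 504 ≡ 10.
  S = (12, 4, 10) ≠ 0, so r is not a codeword (an error is present).
Step 3: locate the error. For a single error e at position i, S_ℓ = v_i·e·α_i^ℓ, so α_err = S_1/S_0.
  S_0^{−1} = 12^{−1} = 12 (mod 13), so α_err = 4·12 = 48 ≡ 9 = α_4. Error position i = 4.
  Consistency check: S_2/S_1 = 10·10 = 100 ≡ 9 = α_err ✓ (single-error assumption holds).
Step 4: error magnitude e = S_0/v_4 = S_0·∏_{j≠4}(α_4 − α_j) = 12·8 = 96 ≡ 5 (mod 13).
Step 5: correct position 4: c_4 = r_4 − e = 7 − 5 ≡ 2 (mod 13). Hence c = [5, 3, 6, 2, 7].
  Check: interpolating c through the α_i gives m(x) = 8 + 8·x (degree < 2) with m(α_i) = c_i for every i, so c is indeed a codeword.


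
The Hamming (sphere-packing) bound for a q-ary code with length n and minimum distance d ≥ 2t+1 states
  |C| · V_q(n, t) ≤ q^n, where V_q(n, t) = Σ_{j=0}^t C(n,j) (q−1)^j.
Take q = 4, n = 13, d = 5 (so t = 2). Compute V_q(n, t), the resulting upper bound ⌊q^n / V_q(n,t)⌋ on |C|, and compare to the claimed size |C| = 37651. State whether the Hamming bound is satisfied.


V_q(n, t) = 742, q^n = 67108864, Hamming bound = 90443, |C| = 37651 ≤ bound (satisfied).

Step 1: Compute V_q(n, t) = Σ_{j=0}^2 C(n, j) (q−1)^j.
  j = 0: C(13,0)·(3)^0 = 1·1 = 1.
  j = 1: C(13,1)·(3)^1 = 13·3 = 39.
  j = 2: C(13,2)·(3)^2 = 78·9 = 702.
  V_q(n, t) = 1 + 39 + 702 = 742.
Step 2: q^n = 4^13 = 67108864.
Step 3: Hamming bound ⌊q^n / V_q(n,t)⌋ = ⌊67108864/742⌋ = 90443.
Step 4: Compare |C| = 37651 to 90443: satisfied.
The claimed |C| lies below the Hamming bound.


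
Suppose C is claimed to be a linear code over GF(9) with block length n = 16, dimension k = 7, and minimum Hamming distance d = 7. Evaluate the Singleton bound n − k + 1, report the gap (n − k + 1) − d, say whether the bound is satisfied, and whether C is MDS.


Singleton RHS = n − k + 1 = 10, slack = 3, bound satisfied, not MDS.

Singleton bound: d ≤ n − k + 1.
Here n = 16, k = 7, so n − k + 1 = 10.
Given d = 7, check d ≤ 10: YES.
Slack = (n − k + 1) − d = 3.
The code is NOT MDS (slack = 3 > 0).
Description: the claimed parameters are [16, 7, 7]_9; such a code would be non-MDS.


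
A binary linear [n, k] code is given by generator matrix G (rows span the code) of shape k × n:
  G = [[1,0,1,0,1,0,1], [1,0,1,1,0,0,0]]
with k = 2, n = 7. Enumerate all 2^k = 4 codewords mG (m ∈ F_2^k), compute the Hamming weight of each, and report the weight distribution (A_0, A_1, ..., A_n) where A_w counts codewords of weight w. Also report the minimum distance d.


Weight distribution: A_0 = 1, A_3 = 2, A_4 = 1. Minimum distance d = 3.

Enumerate all 2^2 = 4 messages m ∈ F_2^2.
For each, compute codeword c = mG in F_2^7, then tally its weight.
  m = 00 → c = 0000000, weight = 0.
  m = 10 → c = 1010101, weight = 4.
  m = 01 → c = 1011000, weight = 3.
  m = 11 → c = 0001101, weight = 3.
Tally weights:
  weight 0: 1 codewords.
  weight 3: 2 codewords.
  weight 4: 1 codewords.
Minimum distance d = smallest w > 0 with A_w > 0 = 3.
Sanity: Σ A_w = 4 = 2^2 = 4 ✓.


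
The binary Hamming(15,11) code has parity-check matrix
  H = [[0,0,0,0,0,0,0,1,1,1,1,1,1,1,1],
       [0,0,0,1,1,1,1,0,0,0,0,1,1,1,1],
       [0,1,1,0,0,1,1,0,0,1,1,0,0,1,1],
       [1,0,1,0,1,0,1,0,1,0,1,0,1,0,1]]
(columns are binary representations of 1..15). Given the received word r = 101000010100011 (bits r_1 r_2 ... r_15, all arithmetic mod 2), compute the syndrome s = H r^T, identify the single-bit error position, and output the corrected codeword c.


s = (0, 0, 0, 1)^T, error position = 1, corrected codeword c = 001000010100011

Compute s = H r^T mod 2 one row at a time:
  s_1 = 1 + 0 + 1 + 0 + 0 + 0 + 1 + 1 = 4 ≡ 0 (mod 2).
  s_2 = 0 + 0 + 0 + 0 + 0 + 0 + 1 + 1 = 2 ≡ 0 (mod 2).
  s_3 = 0 + 1 + 0 + 0 + 1 + 0 + 1 + 1 = 4 ≡ 0 (mod 2).
  s_4 = 1 + 1 + 0 + 0 + 0 + 0 + 0 + 1 = 3 ≡ 1 (mod 2).
s = (0, 0, 0, 1)^T — this equals column 1 of H (binary 0001), so error is at position 1.
Correct: flip bit 1 of r = 101000010100011 to get c = 001000010100011.


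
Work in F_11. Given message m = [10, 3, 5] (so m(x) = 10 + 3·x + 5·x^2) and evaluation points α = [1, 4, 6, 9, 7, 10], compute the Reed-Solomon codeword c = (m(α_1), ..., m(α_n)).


c = [7, 3, 10, 2, 1, 1]

Message polynomial: m(x) = 10 + 3·x + 5·x^2 (mod 11).
For each evaluation point α_i, compute m(α_i) mod 11:
  α_1 = 1: Horner steps 5 → 8 → 7, so m(1) = 7.
  α_2 = 4: Horner steps 5 → 1 → 3, so m(4) = 3.
  α_3 = 6: Horner steps 5 → 0 → 10, so m(6) = 10.
  α_4 = 9: Horner steps 5 → 4 → 2, so m(9) = 2.
  α_5 = 7: Horner steps 5 → 5 → 1, so m(7) = 1.
  α_6 = 10: Horner steps 5 → 9 → 1, so m(10) = 1.
Codeword c = [7, 3, 10, 2, 1, 1] ∈ F_11^6.


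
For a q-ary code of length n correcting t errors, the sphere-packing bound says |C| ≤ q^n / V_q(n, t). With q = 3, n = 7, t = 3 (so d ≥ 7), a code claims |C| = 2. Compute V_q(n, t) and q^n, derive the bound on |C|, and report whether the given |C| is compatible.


V_q(n, t) = 379, q^n = 2187, Hamming bound = 5, |C| = 2 ≤ bound (satisfied).

Step 1: Compute V_q(n, t) = Σ_{j=0}^3 C(n, j) (q−1)^j.
  j = 0: C(7,0)·(2)^0 = 1·1 = 1.
  j = 1: C(7,1)·(2)^1 = 7·2 = 14.
  j = 2: C(7,2)·(2)^2 = 21·4 = 84.
  j = 3: C(7,3)·(2)^3 = 35·8 = 280.
  V_q(n, t) = 1 + 14 + 84 + 280 = 379.
Step 2: q^n = 3^7 = 2187.
Step 3: Hamming bound ⌊q^n / V_q(n,t)⌋ = ⌊2187/379⌋ = 5.
Step 4: Compare |C| = 2 to 5: satisfied.
The claimed |C| lies below the Hamming bound.


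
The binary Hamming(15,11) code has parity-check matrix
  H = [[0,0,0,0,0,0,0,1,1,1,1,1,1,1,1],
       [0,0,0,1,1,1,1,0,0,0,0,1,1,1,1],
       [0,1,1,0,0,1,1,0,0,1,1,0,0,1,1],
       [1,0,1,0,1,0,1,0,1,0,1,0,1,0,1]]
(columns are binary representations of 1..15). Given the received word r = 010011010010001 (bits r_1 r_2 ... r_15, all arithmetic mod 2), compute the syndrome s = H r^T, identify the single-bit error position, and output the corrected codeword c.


s = (1, 1, 0, 1)^T, error position = 13, corrected codeword c = 010011010010101

Compute s = H r^T mod 2 one row at a time:
  s_1 = 1 + 0 + 0 + 1 + 0 + 0 + 0 + 1 = 3 ≡ 1 (mod 2).
  s_2 = 0 + 1 + 1 + 0 + 0 + 0 + 0 + 1 = 3 ≡ 1 (mod 2).
  s_3 = 1 + 0 + 1 + 0 + 0 + 1 + 0 + 1 = 4 ≡ 0 (mod 2).
  s_4 = 0 + 0 + 1 + 0 + 0 + 1 + 0 + 1 = 3 ≡ 1 (mod 2).
s = (1, 1, 0, 1)^T — this equals column 13 of H (binary 1101), so error is at position 13.
Correct: flip bit 13 of r = 010011010010001 to get c = 010011010010101.


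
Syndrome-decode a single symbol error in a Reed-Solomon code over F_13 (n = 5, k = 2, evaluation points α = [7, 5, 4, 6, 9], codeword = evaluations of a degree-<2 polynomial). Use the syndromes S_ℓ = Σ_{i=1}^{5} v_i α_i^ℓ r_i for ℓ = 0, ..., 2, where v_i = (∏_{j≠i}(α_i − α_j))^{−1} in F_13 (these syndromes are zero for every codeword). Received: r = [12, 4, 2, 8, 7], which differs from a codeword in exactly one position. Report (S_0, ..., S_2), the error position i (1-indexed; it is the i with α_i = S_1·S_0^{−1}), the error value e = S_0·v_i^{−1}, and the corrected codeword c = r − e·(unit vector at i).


S = (7, 2, 8), error at position 3, error magnitude e = 2, c = [12, 4, 0, 8, 7].

Step 1: column multipliers v_i = (∏_{j≠i}(α_i − α_j))^{−1} mod 13.
  i = 1 (α = 7): (7−5)(7−4)(7−6)(7−9) = 2·3·1·(−2) = −12 ≡ 1, so v_1 = 1^{−1} = 1 (mod 13).
  i = 2 (α = 5): (5−7)(5−4)(5−6)(5−9) = (−2)·1·(−1)·(−4) = −8 ≡ 5, so v_2 = 5^{−1} = 8 (mod 13).
  i = 3 (α = 4): (4−7)(4−5)(4−6)(4−9) = (−3)·(−1)·(−2)·(−5) = 30 ≡ 4, so v_3 = 4^{−1} = 10 (mod 13).
  i = 4 (α = 6): (6−7)(6−5)(6−4)(6−9) = (−1)·1·2·(−3) = 6 ≡ 6, so v_4 = 6^{−1} = 11 (mod 13).
  i = 5 (α = 9): (9−7)(9−5)(9−4)(9−6) = 2·4·5·3 = 120 ≡ 3, so v_5 = 3^{−1} = 9 (mod 13).
  v = [1, 8, 10, 11, 9].
Step 2: syndromes of r = [12, 4, 2, 8, 7] (all sums mod 13).
  S_0 = Σ v_i r_i = 1·12 + 8·4 + 10·2 + 11·8 + 9·7 = 215 ≡ 7.
  S_1 = Σ v_i α_i r_i = 1·7·12 + 8·5·4 + 10·4·2 + 11·6·8 + 9·9·7 = 1419 ≡ 2.
  α_i^2 mod 13 = [10, 12, 3, 10, 3].
  S_2 = Σ v_i α_i^2 r_i = 1·10·12 + 8·12·4 + 10·3·2 + 11·10·8 + 9·3·7 = 1633 ≡ 8.
  S = (7, 2, 8) ≠ 0, so r is not a codeword (an error is present).
Step 3: locate the error. For a single error e at position i, S_ℓ = v_i·e·α_i^ℓ, so α_err = S_1/S_0.
  S_0^{−1} = 7^{−1} = 2 (mod 13), so α_err = 2·2 = 4 ≡ 4 = α_3. Error position i = 3.
  Consistency check: S_2/S_1 = 8·7 = 56 ≡ 4 = α_err ✓ (single-error assumption holds).
Step 4: error magnitude e = S_0/v_3 = S_0·∏_{j≠3}(α_3 − α_j) = 7·4 = 28 ≡ 2 (mod 13).
Step 5: correct position 3: c_3 = r_3 − e = 2 − 2 ≡ 0 (mod 13). Hence c = [12, 4, 0, 8, 7].
  Check: interpolating c through the α_i gives m(x) = 10 + 4·x (degree < 2) with m(α_i) = c_i for every i, so c is indeed a codeword.


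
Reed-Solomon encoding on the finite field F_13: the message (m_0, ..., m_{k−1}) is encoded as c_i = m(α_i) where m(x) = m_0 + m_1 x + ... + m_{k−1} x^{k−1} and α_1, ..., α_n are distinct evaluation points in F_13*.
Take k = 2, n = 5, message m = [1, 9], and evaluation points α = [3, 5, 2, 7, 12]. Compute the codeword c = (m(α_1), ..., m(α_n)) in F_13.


c = [2, 7, 6, 12, 5]

Message polynomial: m(x) = 1 + 9·x (mod 13).
For each evaluation point α_i, compute m(α_i) mod 13:
  α_1 = 3: Horner steps 9 → 2, so m(3) = 2.
  α_2 = 5: Horner steps 9 → 7, so m(5) = 7.
  α_3 = 2: Horner steps 9 → 6, so m(2) = 6.
  α_4 = 7: Horner steps 9 → 12, so m(7) = 12.
  α_5 = 12: Horner steps 9 → 5, so m(12) = 5.
Codeword c = [2, 7, 6, 12, 5] ∈ F_13^5.


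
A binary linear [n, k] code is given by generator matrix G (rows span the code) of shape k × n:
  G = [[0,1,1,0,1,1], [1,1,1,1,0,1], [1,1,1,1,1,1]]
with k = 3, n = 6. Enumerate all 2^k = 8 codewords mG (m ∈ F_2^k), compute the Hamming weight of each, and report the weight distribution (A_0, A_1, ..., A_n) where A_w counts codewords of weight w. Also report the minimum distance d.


Weight distribution: A_0 = 1, A_1 = 1, A_2 = 1, A_3 = 2, A_4 = 1, A_5 = 1, A_6 = 1. Minimum distance d = 1.

Enumerate all 2^3 = 8 messages m ∈ F_2^3.
For each, compute codeword c = mG in F_2^6, then tally its weight.
  m = 000 → c = 000000, weight = 0.
  m = 100 → c = 011011, weight = 4.
  m = 010 → c = 111101, weight = 5.
  m = 110 → c = 100110, weight = 3.
  m = 001 → c = 111111, weight = 6.
  m = 101 → c = 100100, weight = 2.
  m = 011 → c = 000010, weight = 1.
  m = 111 → c = 011001, weight = 3.
Tally weights:
  weight 0: 1 codewords.
  weight 1: 1 codewords.
  weight 2: 1 codewords.
  weight 3: 2 codewords.
  weight 4: 1 codewords.
  weight 5: 1 codewords.
  weight 6: 1 codewords.
Minimum distance d = smallest w > 0 with A_w > 0 = 1.
Sanity: Σ A_w = 8 = 2^3 = 8 ✓.


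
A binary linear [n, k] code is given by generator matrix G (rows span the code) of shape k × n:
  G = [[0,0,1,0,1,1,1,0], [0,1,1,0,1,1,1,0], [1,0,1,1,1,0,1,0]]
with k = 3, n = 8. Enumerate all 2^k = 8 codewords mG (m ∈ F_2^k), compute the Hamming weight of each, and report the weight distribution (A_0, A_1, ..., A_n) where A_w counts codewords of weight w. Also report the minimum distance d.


Weight distribution: A_0 = 1, A_1 = 1, A_3 = 1, A_4 = 2, A_5 = 2, A_6 = 1. Minimum distance d = 1.

Enumerate all 2^3 = 8 messages m ∈ F_2^3.
For each, compute codeword c = mG in F_2^8, then tally its weight.
  m = 000 → c = 00000000, weight = 0.
  m = 100 → c = 00101110, weight = 4.
  m = 010 → c = 01101110, weight = 5.
  m = 110 → c = 01000000, weight = 1.
  m = 001 → c = 10111010, weight = 5.
  m = 101 → c = 10010100, weight = 3.
  m = 011 → c = 11010100, weight = 4.
  m = 111 → c = 11111010, weight = 6.
Tally weights:
  weight 0: 1 codewords.
  weight 1: 1 codewords.
  weight 3: 1 codewords.
  weight 4: 2 codewords.
  weight 5: 2 codewords.
  weight 6: 1 codewords.
Minimum distance d = smallest w > 0 with A_w > 0 = 1.
Sanity: Σ A_w = 8 = 2^3 = 8 ✓.


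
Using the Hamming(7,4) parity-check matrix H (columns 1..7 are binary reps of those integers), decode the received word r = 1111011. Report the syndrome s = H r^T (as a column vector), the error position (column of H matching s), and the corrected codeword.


s = (1, 0, 1)^T, error position = 5, corrected codeword c = 1111111

Compute s = H r^T mod 2 one row at a time:
  s_1 = 1 + 0 + 1 + 1 = 3 ≡ 1 (mod 2).
  s_2 = 1 + 1 + 1 + 1 = 4 ≡ 0 (mod 2).
  s_3 = 1 + 1 + 0 + 1 = 3 ≡ 1 (mod 2).
s = (1, 0, 1)^T — this equals column 5 of H (binary 101), so error is at position 5.
Correct: flip bit 5 of r = 1111011 to get c = 1111111.


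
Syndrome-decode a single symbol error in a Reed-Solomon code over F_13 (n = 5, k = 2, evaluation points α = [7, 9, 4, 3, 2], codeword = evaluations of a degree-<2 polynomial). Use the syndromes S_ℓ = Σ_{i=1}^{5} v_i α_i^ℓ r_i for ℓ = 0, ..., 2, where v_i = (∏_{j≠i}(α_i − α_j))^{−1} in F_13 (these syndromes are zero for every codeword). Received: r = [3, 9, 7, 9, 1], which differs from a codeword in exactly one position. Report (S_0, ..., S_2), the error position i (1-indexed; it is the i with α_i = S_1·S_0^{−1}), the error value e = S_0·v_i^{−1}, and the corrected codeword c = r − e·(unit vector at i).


S = (9, 1, 3), error at position 4, error magnitude e = 5, c = [3, 9, 7, 4, 1].

Step 1: column multipliers v_i = (∏_{j≠i}(α_i − α_j))^{−1} mod 13.
  i = 1 (α = 7): (7−9)(7−4)(7−3)(7−2) = (−2)·3·4·5 = −120 ≡ 10, so v_1 = 10^{−1} = 4 (mod 13).
  i = 2 (α = 9): (9−7)(9−4)(9−3)(9−2) = 2·5·6·7 = 420 ≡ 4, so v_2 = 4^{−1} = 10 (mod 13).
  i = 3 (α = 4): (4−7)(4−9)(4−3)(4−2) = (−3)·(−5)·1·2 = 30 ≡ 4, so v_3 = 4^{−1} = 10 (mod 13).
  i = 4 (α = 3): (3−7)(3−9)(3−4)(3−2) = (−4)·(−6)·(−1)·1 = −24 ≡ 2, so v_4 = 2^{−1} = 7 (mod 13).
  i = 5 (α = 2): (2−7)(2−9)(2−4)(2−3) = (−5)·(−7)·(−2)·(−1) = 70 ≡ 5, so v_5 = 5^{−1} = 8 (mod 13).
  v = [4, 10, 10, 7, 8].
Step 2: syndromes of r = [3, 9, 7, 9, 1] (all sums mod 13).
  S_0 = Σ v_i r_i = 4·3 + 10·9 + 10·7 + 7·9 + 8·1 = 243 ≡ 9.
  S_1 = Σ v_i α_i r_i = 4·7·3 + 10·9·9 + 10·4·7 + 7·3·9 + 8·2·1 = 1379 ≡ 1.
  α_i^2 mod 13 = [10, 3, 3, 9, 4].
  S_2 = Σ v_i α_i^2 r_i = 4·10·3 + 10·3·9 + 10·3·7 + 7·9·9 + 8·4·1 = 1199 ≡ 3.
  S = (9, 1, 3) ≠ 0, so r is not a codeword (an error is present).
Step 3: locate the error. For a single error e at position i, S_ℓ = v_i·e·α_i^ℓ, so α_err = S_1/S_0.
  S_0^{−1} = 9^{−1} = 3 (mod 13), so α_err = 1·3 = 3 ≡ 3 = α_4. Error position i = 4.
  Consistency check: S_2/S_1 = 3·1 = 3 ≡ 3 = α_err ✓ (single-error assumption holds).
Step 4: error magnitude e = S_0/v_4 = S_0·∏_{j≠4}(α_4 − α_j) = 9·2 = 18 ≡ 5 (mod 13).
Step 5: correct position 4: c_4 = r_4 − e = 9 − 5 ≡ 4 (mod 13). Hence c = [3, 9, 7, 4, 1].
  Check: interpolating c through the α_i gives m(x) = 8 + 3·x (degree < 2) with m(α_i) = c_i for every i, so c is indeed a codeword.


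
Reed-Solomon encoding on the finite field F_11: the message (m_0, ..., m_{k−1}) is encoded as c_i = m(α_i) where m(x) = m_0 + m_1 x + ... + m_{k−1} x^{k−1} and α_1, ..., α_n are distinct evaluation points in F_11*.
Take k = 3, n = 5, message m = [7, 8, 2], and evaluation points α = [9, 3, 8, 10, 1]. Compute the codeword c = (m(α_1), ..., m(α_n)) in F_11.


c = [10, 5, 1, 1, 6]

Message polynomial: m(x) = 7 + 8·x + 2·x^2 (mod 11).
For each evaluation point α_i, compute m(α_i) mod 11:
  α_1 = 9: Horner steps 2 → 4 → 10, so m(9) = 10.
  α_2 = 3: Horner steps 2 → 3 → 5, so m(3) = 5.
  α_3 = 8: Horner steps 2 → 2 → 1, so m(8) = 1.
  α_4 = 10: Horner steps 2 → 6 → 1, so m(10) = 1.
  α_5 = 1: Horner steps 2 → 10 → 6, so m(1) = 6.
Codeword c = [10, 5, 1, 1, 6] ∈ F_11^5.


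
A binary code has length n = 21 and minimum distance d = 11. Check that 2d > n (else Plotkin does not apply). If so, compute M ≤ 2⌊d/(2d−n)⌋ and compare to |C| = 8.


Plotkin bound M ≤ 22; given |C| = 8 ≤ bound (satisfied).

Check applicability: 2d = 22, n = 21.
2d − n = 1 > 0, so Plotkin applies.
Compute d/(2d−n) = 11/1 ≈ 11.0000.
⌊d/(2d−n)⌋ = 11.
Plotkin bound: M ≤ 2·11 = 22.
Given |C| = 8, check: satisfied.
This |C| is below the Plotkin bound.


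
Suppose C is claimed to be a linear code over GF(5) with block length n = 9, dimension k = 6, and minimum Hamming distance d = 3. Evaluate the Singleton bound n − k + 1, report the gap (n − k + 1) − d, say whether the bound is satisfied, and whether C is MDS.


Singleton RHS = n − k + 1 = 4, slack = 1, bound satisfied, not MDS.

Singleton bound: d ≤ n − k + 1.
Here n = 9, k = 6, so n − k + 1 = 4.
Given d = 3, check d ≤ 4: YES.
Slack = (n − k + 1) − d = 1.
The code is NOT MDS (slack = 1 > 0).
Description: the claimed parameters are [9, 6, 3]_5; such a code would be non-MDS.


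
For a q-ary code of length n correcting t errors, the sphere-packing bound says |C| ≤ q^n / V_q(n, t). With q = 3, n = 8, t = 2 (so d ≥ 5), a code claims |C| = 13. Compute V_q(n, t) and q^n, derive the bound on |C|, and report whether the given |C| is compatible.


V_q(n, t) = 129, q^n = 6561, Hamming bound = 50, |C| = 13 ≤ bound (satisfied).

Step 1: Compute V_q(n, t) = Σ_{j=0}^2 C(n, j) (q−1)^j.
  j = 0: C(8,0)·(2)^0 = 1·1 = 1.
  j = 1: C(8,1)·(2)^1 = 8·2 = 16.
  j = 2: C(8,2)·(2)^2 = 28·4 = 112.
  V_q(n, t) = 1 + 16 + 112 = 129.
Step 2: q^n = 3^8 = 6561.
Step 3: Hamming bound ⌊q^n / V_q(n,t)⌋ = ⌊6561/129⌋ = 50.
Step 4: Compare |C| = 13 to 50: satisfied.
The claimed |C| lies below the Hamming bound.


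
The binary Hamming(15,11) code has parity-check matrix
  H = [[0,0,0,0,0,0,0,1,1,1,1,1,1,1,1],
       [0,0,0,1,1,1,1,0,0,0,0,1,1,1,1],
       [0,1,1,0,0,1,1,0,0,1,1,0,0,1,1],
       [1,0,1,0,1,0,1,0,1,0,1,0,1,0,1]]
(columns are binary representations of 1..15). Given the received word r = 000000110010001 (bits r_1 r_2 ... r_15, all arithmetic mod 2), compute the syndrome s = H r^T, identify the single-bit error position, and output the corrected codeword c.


s = (1, 0, 1, 1)^T, error position = 11, corrected codeword c = 000000110000001

Compute s = H r^T mod 2 one row at a time:
  s_1 = 1 + 0 + 0 + 1 + 0 + 0 + 0 + 1 = 3 ≡ 1 (mod 2).
  s_2 = 0 + 0 + 0 + 1 + 0 + 0 + 0 + 1 = 2 ≡ 0 (mod 2).
  s_3 = 0 + 0 + 0 + 1 + 0 + 1 + 0 + 1 = 3 ≡ 1 (mod 2).
  s_4 = 0 + 0 + 0 + 1 + 0 + 1 + 0 + 1 = 3 ≡ 1 (mod 2).
s = (1, 0, 1, 1)^T — this equals column 11 of H (binary 1011), so error is at position 11.
Correct: flip bit 11 of r = 000000110010001 to get c = 000000110000001.


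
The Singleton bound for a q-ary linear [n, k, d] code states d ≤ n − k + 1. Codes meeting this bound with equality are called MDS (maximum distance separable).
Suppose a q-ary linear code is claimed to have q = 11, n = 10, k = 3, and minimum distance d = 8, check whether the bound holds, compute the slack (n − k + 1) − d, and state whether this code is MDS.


Singleton RHS = n − k + 1 = 8, slack = 0, bound satisfied, MDS.

Singleton bound: d ≤ n − k + 1.
Here n = 10, k = 3, so n − k + 1 = 8.
Given d = 8, check d ≤ 8: YES.
Slack = (n − k + 1) − d = 0.
The code is MDS (slack = 0).
Description: the claimed parameters are [10, 3, 8]_11; such a code would be MDS (meets Singleton bound).


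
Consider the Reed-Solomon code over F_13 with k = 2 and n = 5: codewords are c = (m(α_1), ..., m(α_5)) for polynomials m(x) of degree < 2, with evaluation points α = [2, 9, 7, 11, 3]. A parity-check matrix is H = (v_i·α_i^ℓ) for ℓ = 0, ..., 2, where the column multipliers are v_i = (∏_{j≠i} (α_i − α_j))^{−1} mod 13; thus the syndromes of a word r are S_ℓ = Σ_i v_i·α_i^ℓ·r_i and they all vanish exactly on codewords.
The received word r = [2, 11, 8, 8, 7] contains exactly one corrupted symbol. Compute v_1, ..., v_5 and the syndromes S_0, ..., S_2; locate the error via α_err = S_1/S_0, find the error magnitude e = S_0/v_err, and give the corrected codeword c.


S = (5, 9, 11), error at position 3, error magnitude e = 7, c = [2, 11, 1, 8, 7].

Step 1: column multipliers v_i = (∏_{j≠i}(α_i − α_j))^{−1} mod 13.
  i = 1 (α = 2): (2−9)(2−7)(2−11)(2−3) = (−7)·(−5)·(−9)·(−1) = 315 ≡ 3, so v_1 = 3^{−1} = 9 (mod 13).
  i = 2 (α = 9): (9−2)(9−7)(9−11)(9−3) = 7·2·(−2)·6 = −168 ≡ 1, so v_2 = 1^{−1} = 1 (mod 13).
  i = 3 (α = 7): (7−2)(7−9)(7−11)(7−3) = 5·(−2)·(−4)·4 = 160 ≡ 4, so v_3 = 4^{−1} = 10 (mod 13).
  i = 4 (α = 11): (11−2)(11−9)(11−7)(11−3) = 9·2·4·8 = 576 ≡ 4, so v_4 = 4^{−1} = 10 (mod 13).
  i = 5 (α = 3): (3−2)(3−9)(3−7)(3−11) = 1·(−6)·(−4)·(−8) = −192 ≡ 3, so v_5 = 3^{−1} = 9 (mod 13).
  v = [9, 1, 10, 10, 9].
Step 2: syndromes of r = [2, 11, 8, 8, 7] (all sums mod 13).
  S_0 = Σ v_i r_i = 9·2 + 1·11 + 10·8 + 10·8 + 9·7 = 252 ≡ 5.
  S_1 = Σ v_i α_i r_i = 9·2·2 + 1·9·11 + 10·7·8 + 10·11·8 + 9·3·7 = 1764 ≡ 9.
  α_i^2 mod 13 = [4, 3, 10, 4, 9].
  S_2 = Σ v_i α_i^2 r_i = 9·4·2 + 1·3·11 + 10·10·8 + 10·4·8 + 9·9·7 = 1792 ≡ 11.
  S = (5, 9, 11) ≠ 0, so r is not a codeword (an error is present).
Step 3: locate the error. For a single error e at position i, S_ℓ = v_i·e·α_i^ℓ, so α_err = S_1/S_0.
  S_0^{−1} = 5^{−1} = 8 (mod 13), so α_err = 9·8 = 72 ≡ 7 = α_3. Error position i = 3.
  Consistency check: S_2/S_1 = 11·3 = 33 ≡ 7 = α_err ✓ (single-error assumption holds).
Step 4: error magnitude e = S_0/v_3 = S_0·∏_{j≠3}(α_3 − α_j) = 5·4 = 20 ≡ 7 (mod 13).
Step 5: correct position 3: c_3 = r_3 − e = 8 − 7 ≡ 1 (mod 13). Hence c = [2, 11, 1, 8, 7].
  Check: interpolating c through the α_i gives m(x) = 5 + 5·x (degree < 2) with m(α_i) = c_i for every i, so c is indeed a codeword.


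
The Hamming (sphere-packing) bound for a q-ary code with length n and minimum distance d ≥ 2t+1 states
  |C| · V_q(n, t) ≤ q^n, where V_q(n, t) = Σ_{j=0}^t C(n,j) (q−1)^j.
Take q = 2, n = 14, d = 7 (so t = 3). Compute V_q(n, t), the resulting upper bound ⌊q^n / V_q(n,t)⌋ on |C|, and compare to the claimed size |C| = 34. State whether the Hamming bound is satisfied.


V_q(n, t) = 470, q^n = 16384, Hamming bound = 34, |C| = 34 ≤ bound (satisfied).

Step 1: Compute V_q(n, t) = Σ_{j=0}^3 C(n, j) (q−1)^j.
  j = 0: C(14,0)·(1)^0 = 1·1 = 1.
  j = 1: C(14,1)·(1)^1 = 14·1 = 14.
  j = 2: C(14,2)·(1)^2 = 91·1 = 91.
  j = 3: C(14,3)·(1)^3 = 364·1 = 364.
  V_q(n, t) = 1 + 14 + 91 + 364 = 470.
Step 2: q^n = 2^14 = 16384.
Step 3: Hamming bound ⌊q^n / V_q(n,t)⌋ = ⌊16384/470⌋ = 34.
Step 4: Compare |C| = 34 to 34: satisfied.
The claimed |C| lies at the Hamming bound (tight).


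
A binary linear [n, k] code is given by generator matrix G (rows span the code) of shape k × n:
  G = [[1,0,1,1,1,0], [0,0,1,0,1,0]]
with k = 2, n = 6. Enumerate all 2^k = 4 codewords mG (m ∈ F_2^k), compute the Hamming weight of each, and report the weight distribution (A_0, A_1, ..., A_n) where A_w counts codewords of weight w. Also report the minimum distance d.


Weight distribution: A_0 = 1, A_2 = 2, A_4 = 1. Minimum distance d = 2.

Enumerate all 2^2 = 4 messages m ∈ F_2^2.
For each, compute codeword c = mG in F_2^6, then tally its weight.
  m = 00 → c = 000000, weight = 0.
  m = 10 → c = 101110, weight = 4.
  m = 01 → c = 001010, weight = 2.
  m = 11 → c = 100100, weight = 2.
Tally weights:
  weight 0: 1 codewords.
  weight 2: 2 codewords.
  weight 4: 1 codewords.
Minimum distance d = smallest w > 0 with A_w > 0 = 2.
Sanity: Σ A_w = 4 = 2^2 = 4 ✓.


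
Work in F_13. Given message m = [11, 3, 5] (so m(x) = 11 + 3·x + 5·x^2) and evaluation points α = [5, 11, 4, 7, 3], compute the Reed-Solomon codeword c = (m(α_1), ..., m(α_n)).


c = [8, 12, 12, 4, 0]

Message polynomial: m(x) = 11 + 3·x + 5·x^2 (mod 13).
For each evaluation point α_i, compute m(α_i) mod 13:
  α_1 = 5: Horner steps 5 → 2 → 8, so m(5) = 8.
  α_2 = 11: Horner steps 5 → 6 → 12, so m(11) = 12.
  α_3 = 4: Horner steps 5 → 10 → 12, so m(4) = 12.
  α_4 = 7: Horner steps 5 → 12 → 4, so m(7) = 4.
  α_5 = 3: Horner steps 5 → 5 → 0, so m(3) = 0.
Codeword c = [8, 12, 12, 4, 0] ∈ F_13^5.
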